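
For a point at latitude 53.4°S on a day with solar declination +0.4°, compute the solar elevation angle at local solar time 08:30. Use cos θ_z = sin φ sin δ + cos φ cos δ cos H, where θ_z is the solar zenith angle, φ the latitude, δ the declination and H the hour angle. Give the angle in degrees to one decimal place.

20.9°

Hour angle H = 15° × (8.5 − 12) = -52.50°.
cos θ_z = sin(-53.4°) sin(0.4°) + cos(-53.4°) cos(0.4°) cos(-52.50°) = -0.0056 + 0.3629 = 0.3573.
θ_z = arccos(0.3573) = 69.07°, so the elevation is 90° − 69.07° = 20.93°.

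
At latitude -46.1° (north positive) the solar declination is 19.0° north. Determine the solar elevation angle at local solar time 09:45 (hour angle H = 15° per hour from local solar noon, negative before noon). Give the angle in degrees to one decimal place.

18.1°

Hour angle H = 15° × (9.75 − 12) = -33.75°.
cos θ_z = sin(-46.1°) sin(19.0°) + cos(-46.1°) cos(19.0°) cos(-33.75°) = -0.2346 + 0.5451 = 0.3105.
θ_z = arccos(0.3105) = 71.91°, so the elevation is 90° − 71.91° = 18.09°.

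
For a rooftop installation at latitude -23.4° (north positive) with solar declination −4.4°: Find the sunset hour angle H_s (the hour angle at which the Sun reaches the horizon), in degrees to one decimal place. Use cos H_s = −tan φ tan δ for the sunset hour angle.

−tan φ tan δ = −(-0.4327)(-0.0769) = -0.0333; H_s = arccos(-0.0333) = 91.91°.

91.9°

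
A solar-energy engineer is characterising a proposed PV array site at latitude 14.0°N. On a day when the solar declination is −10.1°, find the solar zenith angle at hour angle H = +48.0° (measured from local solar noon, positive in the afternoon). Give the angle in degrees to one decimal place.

53.4°

With φ = 14.0°, δ = -10.1°, H = 48.00°: sin φ sin δ = -0.0424, cos φ cos δ cos H = 0.6392, so cos θ_z = 0.5968.
θ_z = arccos(0.5968) = 53.36°.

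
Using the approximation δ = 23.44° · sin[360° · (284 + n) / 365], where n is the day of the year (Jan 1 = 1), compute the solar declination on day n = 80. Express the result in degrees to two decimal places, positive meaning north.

360 × (284 + 80) / 365 = 359.014°; sin(359.014°) = -0.0172.
δ = 23.44 × -0.0172 = -0.403° ≈ -0.40°.

-0.40°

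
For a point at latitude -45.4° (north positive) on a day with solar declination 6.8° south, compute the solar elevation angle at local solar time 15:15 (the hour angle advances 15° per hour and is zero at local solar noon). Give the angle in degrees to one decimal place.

33.0°

Hour angle H = 15° × (15.25 − 12) = 48.75°.
cos θ_z = sin(-45.4°) sin(-6.8°) + cos(-45.4°) cos(-6.8°) cos(48.75°) = 0.0843 + 0.4597 = 0.5440.
θ_z = arccos(0.5440) = 57.04°, so the elevation is 90° − 57.04° = 32.96°.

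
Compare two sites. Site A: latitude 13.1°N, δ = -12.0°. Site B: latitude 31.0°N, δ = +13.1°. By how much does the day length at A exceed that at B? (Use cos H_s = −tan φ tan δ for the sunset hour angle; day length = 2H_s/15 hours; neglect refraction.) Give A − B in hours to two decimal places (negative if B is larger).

-1.45 h

A: H_s = arccos(−tan 13.1° · tan -12.0°) = 87.16°, so 2H_s/15 = 11.6213 h.
B: H_s = arccos(−tan 31.0° · tan 13.1°) = 98.04°, so 2H_s/15 = 13.0720 h.
A − B = 11.6213 − 13.0720 = -1.4507 h.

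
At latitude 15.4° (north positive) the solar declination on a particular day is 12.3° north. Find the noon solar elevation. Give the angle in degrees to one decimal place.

86.9°

At local solar noon the hour angle is zero, so the elevation is 90° − |φ − δ| = 90° − |15.4° − (12.3°)| = 90° − 3.1° = 86.9°.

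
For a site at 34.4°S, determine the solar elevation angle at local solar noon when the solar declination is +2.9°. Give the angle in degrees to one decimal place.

52.7°

At local solar noon the hour angle is zero, so the elevation is 90° − |φ − δ| = 90° − |-34.4° − (2.9°)| = 90° − 37.3° = 52.7°.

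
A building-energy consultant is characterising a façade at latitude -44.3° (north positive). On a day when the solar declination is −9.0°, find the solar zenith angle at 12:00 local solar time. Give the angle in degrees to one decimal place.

Hour angle H = 15° × (12 − 12) = 0.00°.
cos θ_z = sin φ sin δ + cos φ cos δ cos H = (-0.6984)(-0.1564) + (0.7157)(0.9877)(1.0000) = 0.8161.
θ_z = arccos(0.8161) = 35.30°.

35.3°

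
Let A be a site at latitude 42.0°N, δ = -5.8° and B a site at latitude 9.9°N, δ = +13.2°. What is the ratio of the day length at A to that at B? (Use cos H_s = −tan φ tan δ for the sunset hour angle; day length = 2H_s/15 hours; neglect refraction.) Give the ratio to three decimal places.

A: H_s = arccos(−tan 42.0° · tan -5.8°) = 84.75°, so 2H_s/15 = 11.3000 h.
B: H_s = arccos(−tan 9.9° · tan 13.2°) = 92.35°, so 2H_s/15 = 12.3133 h.
Ratio A/B = 11.3000 / 12.3133 = 0.9177.

0.918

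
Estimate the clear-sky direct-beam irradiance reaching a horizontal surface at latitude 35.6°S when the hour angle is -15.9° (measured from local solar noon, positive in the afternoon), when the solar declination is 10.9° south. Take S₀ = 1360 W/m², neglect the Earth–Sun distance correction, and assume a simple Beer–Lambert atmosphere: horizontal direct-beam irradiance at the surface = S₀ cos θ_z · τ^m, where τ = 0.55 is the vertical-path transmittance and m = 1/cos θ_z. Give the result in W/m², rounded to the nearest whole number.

604 W/m²

cos θ_z = sin(-35.6°) sin(-10.9°) + cos(-35.6°) cos(-10.9°) cos(-15.90°) = 0.1101 + 0.7679 = 0.8780.
Air mass m = 1/cos θ_z = 1/0.8780 = 1.139; τ^m = 0.55^1.139 = 0.5061.
Surface direct beam = 1360 × 0.8780 × 0.5061 = 604.32 W/m².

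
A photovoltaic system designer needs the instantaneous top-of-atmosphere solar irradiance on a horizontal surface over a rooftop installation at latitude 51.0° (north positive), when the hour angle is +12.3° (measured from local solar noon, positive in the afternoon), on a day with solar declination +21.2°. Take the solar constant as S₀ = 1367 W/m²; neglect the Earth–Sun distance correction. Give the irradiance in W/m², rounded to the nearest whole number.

1168 W/m²

cos θ_z = sin φ sin δ + cos φ cos δ cos H = (0.7771)(0.3616) + (0.6293)(0.9323)(0.9770) = 0.8542.
Top-of-atmosphere irradiance = S₀ cos θ_z = 1367 × 0.8542 = 1167.69 W/m².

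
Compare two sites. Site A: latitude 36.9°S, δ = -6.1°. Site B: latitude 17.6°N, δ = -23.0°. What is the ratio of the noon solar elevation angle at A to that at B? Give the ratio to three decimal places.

A: 90° − |-36.9 − (-6.1)| = 59.20°.
B: 90° − |17.6 − (-23.0)| = 49.40°.
Ratio A/B = 59.2000 / 49.4000 = 1.1984.

1.198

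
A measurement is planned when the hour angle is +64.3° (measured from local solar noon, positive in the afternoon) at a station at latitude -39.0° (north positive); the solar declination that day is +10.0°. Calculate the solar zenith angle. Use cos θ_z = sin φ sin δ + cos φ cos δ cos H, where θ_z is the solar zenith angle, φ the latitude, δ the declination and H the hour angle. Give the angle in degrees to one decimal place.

77.1°

cos θ_z = sin φ sin δ + cos φ cos δ cos H = (-0.6293)(0.1736) + (0.7771)(0.9848)(0.4337) = 0.2227.
θ_z = arccos(0.2227) = 77.13°.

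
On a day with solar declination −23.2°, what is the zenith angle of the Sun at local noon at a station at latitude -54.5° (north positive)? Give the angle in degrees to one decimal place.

31.3°

At local solar noon the hour angle is zero, so the zenith angle is |φ − δ| = |-54.5° − (-23.2°)| = 31.3°.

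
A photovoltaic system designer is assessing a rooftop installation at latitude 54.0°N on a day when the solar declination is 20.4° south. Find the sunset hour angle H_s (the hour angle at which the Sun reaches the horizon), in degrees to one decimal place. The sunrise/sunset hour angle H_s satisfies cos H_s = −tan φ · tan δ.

59.2°

cos H_s = −tan(54.0°) · tan(-20.4°) = 0.5119, so H_s = arccos(0.5119) = 59.21°.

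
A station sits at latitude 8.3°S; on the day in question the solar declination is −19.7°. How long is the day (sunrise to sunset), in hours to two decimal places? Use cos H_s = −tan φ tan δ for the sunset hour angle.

12.40 hours

−tan φ tan δ = −(-0.1459)(-0.3581) = -0.0522; H_s = arccos(-0.0522) = 92.99°.
Day length = 2 H_s / 15° h⁻¹ = 185.98° / 15 = 12.399 h.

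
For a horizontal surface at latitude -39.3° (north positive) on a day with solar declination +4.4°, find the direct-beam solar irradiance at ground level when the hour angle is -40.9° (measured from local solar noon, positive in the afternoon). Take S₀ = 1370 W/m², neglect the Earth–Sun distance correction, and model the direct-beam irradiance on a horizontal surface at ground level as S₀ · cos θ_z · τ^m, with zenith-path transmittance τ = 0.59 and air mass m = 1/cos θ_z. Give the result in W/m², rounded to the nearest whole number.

cos θ_z = sin φ sin δ + cos φ cos δ cos H = (-0.6334)(0.0767) + (0.7738)(0.9971)(0.7559) = 0.5346.
Air mass m = 1/cos θ_z = 1/0.5346 = 1.871; τ^m = 0.59^1.871 = 0.3726.
Surface direct beam = 1370 × 0.5346 × 0.3726 = 272.89 W/m².

273 W/m²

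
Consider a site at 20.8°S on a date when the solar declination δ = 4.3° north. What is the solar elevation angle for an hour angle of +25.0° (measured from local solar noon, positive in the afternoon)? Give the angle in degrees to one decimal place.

54.9°

cos θ_z = sin φ sin δ + cos φ cos δ cos H = (-0.3551)(0.0750) + (0.9348)(0.9972)(0.9063) = 0.8182.
θ_z = arccos(0.8182) = 35.09°, so the elevation is 90° − 35.09° = 54.91°.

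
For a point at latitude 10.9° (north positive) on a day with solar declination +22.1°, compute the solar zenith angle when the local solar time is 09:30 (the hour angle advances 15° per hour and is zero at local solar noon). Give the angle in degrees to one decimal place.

37.5°

Hour angle H = 15° × (9.5 − 12) = -37.50°.
cos θ_z = sin(10.9°) sin(22.1°) + cos(10.9°) cos(22.1°) cos(-37.50°) = 0.0711 + 0.7218 = 0.7929.
θ_z = arccos(0.7929) = 37.54°.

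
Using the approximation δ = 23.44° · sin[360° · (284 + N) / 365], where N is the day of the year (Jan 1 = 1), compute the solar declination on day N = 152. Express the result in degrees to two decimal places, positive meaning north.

360 × (284 + 152) / 365 = 430.027°; sin(430.027°) = 0.9399.
δ = 23.44 × 0.9399 = 22.031° ≈ +22.03°.

+22.03°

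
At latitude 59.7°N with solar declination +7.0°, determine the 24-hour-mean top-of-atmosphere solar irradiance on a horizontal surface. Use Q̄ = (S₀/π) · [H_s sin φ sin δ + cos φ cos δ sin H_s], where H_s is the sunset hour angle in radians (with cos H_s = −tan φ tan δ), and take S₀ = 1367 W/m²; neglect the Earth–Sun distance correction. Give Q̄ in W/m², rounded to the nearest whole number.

The sunset hour angle satisfies cos H_s = −tan φ tan δ = -0.2101, giving H_s = 102.13°. In radians, H_s = 1.7825.
H_s sin φ sin δ = 1.7825 × 0.8634 × 0.1219 = 0.1876.
cos φ cos δ sin H_s = 0.5045 × 0.9925 × 0.9777 = 0.4896.
Q̄ = (1367/π) × (0.1876 + 0.4896) = 435.13 × 0.6772 = 294.67 W/m².

295 W/m²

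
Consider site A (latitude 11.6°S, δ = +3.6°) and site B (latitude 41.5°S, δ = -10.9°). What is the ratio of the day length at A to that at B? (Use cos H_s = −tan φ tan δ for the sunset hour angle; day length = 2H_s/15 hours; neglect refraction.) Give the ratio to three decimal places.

A: H_s = arccos(−tan -11.6° · tan 3.6°) = 89.26°, so 2H_s/15 = 11.9013 h.
B: H_s = arccos(−tan -41.5° · tan -10.9°) = 99.81°, so 2H_s/15 = 13.3080 h.
Ratio A/B = 11.9013 / 13.3080 = 0.8943.

0.894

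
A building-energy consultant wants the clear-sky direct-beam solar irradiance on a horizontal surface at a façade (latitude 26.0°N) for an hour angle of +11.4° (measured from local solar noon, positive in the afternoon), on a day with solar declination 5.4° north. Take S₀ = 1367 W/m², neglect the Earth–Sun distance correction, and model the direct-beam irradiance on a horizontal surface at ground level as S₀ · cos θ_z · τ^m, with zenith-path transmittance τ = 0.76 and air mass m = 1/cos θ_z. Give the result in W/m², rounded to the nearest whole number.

cos θ_z = sin φ sin δ + cos φ cos δ cos H = (0.4384)(0.0941) + (0.8988)(0.9956)(0.9803) = 0.9185.
Air mass m = 1/cos θ_z = 1/0.9185 = 1.089; τ^m = 0.76^1.089 = 0.7417.
Surface direct beam = 1367 × 0.9185 × 0.7417 = 931.27 W/m².

931 W/m²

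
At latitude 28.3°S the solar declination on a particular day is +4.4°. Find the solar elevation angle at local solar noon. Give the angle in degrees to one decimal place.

At local solar noon the hour angle is zero, so the elevation is 90° − |φ − δ| = 90° − |-28.3° − (4.4°)| = 90° − 32.7° = 57.3°.

57.3°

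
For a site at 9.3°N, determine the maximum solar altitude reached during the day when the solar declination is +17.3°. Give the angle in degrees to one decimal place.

At local solar noon the hour angle is zero, so the elevation is 90° − |φ − δ| = 90° − |9.3° − (17.3°)| = 90° − 8.0° = 82.0°.

82.0°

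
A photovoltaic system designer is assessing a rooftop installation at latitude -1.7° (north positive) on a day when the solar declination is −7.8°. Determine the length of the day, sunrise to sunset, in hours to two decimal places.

The sunset hour angle satisfies cos H_s = −tan φ tan δ = -0.0041, giving H_s = 90.23°.
Day length = 2 H_s / 15° h⁻¹ = 180.46° / 15 = 12.031 h.

12.03 hours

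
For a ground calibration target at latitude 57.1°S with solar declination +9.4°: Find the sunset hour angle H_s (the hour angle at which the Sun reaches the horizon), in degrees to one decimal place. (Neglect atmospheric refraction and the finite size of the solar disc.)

The sunset hour angle satisfies cos H_s = −tan φ tan δ = 0.2559, giving H_s = 75.17°.

75.2°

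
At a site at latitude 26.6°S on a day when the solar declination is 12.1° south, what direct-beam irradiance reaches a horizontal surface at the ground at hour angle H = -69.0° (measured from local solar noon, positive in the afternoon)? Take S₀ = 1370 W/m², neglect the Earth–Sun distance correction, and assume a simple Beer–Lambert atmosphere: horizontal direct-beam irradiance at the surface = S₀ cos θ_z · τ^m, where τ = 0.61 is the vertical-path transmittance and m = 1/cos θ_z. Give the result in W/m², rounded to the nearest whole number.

With φ = -26.6°, δ = -12.1°, H = -69.00°: sin φ sin δ = 0.0939, cos φ cos δ cos H = 0.3133, so cos θ_z = 0.4072.
Air mass m = 1/cos θ_z = 1/0.4072 = 2.456; τ^m = 0.61^2.456 = 0.2970.
Surface direct beam = 1370 × 0.4072 × 0.2970 = 165.69 W/m².

166 W/m²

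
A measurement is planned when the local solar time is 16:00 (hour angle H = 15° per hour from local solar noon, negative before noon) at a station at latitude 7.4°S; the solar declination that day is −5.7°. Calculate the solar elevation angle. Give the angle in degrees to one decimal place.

Hour angle H = 15° × (16 − 12) = 60.00°.
With φ = -7.4°, δ = -5.7°, H = 60.00°: sin φ sin δ = 0.0128, cos φ cos δ cos H = 0.4934, so cos θ_z = 0.5062.
θ_z = arccos(0.5062) = 59.59°, so the elevation is 90° − 59.59° = 30.41°.

30.4°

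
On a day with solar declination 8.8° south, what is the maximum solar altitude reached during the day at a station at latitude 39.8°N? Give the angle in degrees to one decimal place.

At local solar noon the hour angle is zero, so the elevation is 90° − |φ − δ| = 90° − |39.8° − (-8.8°)| = 90° − 48.6° = 41.4°.

41.4°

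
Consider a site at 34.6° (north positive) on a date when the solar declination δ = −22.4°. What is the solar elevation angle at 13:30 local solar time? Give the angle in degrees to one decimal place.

29.1°

Hour angle H = 15° × (13.5 − 12) = 22.50°.
cos θ_z = sin(34.6°) sin(-22.4°) + cos(34.6°) cos(-22.4°) cos(22.50°) = -0.2164 + 0.7031 = 0.4867.
θ_z = arccos(0.4867) = 60.88°, so the elevation is 90° − 60.88° = 29.12°.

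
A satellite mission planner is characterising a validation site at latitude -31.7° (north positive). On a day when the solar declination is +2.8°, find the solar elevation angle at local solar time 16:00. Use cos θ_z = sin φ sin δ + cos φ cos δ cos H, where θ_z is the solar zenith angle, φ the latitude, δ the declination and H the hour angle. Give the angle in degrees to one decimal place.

Hour angle H = 15° × (16 − 12) = 60.00°.
cos θ_z = sin(-31.7°) sin(2.8°) + cos(-31.7°) cos(2.8°) cos(60.00°) = -0.0257 + 0.4249 = 0.3992.
θ_z = arccos(0.3992) = 66.47°, so the elevation is 90° − 66.47° = 23.53°.

23.5°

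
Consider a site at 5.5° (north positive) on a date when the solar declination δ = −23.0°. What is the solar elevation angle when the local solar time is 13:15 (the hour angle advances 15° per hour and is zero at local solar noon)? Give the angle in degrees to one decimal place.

56.1°

Hour angle H = 15° × (13.25 − 12) = 18.75°.
cos θ_z = sin φ sin δ + cos φ cos δ cos H = (0.0958)(-0.3907) + (0.9954)(0.9205)(0.9469) = 0.8302.
θ_z = arccos(0.8302) = 33.88°, so the elevation is 90° − 33.88° = 56.12°.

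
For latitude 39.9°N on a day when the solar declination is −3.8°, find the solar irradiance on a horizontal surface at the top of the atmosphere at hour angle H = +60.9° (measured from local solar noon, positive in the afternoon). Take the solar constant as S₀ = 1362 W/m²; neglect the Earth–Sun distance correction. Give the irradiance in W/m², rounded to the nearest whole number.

449 W/m²

With φ = 39.9°, δ = -3.8°, H = 60.90°: sin φ sin δ = -0.0425, cos φ cos δ cos H = 0.3723, so cos θ_z = 0.3298.
Top-of-atmosphere irradiance = S₀ cos θ_z = 1362 × 0.3298 = 449.19 W/m².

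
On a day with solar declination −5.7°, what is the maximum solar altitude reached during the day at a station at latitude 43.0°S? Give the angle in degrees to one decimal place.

At local solar noon the hour angle is zero, so the elevation is 90° − |φ − δ| = 90° − |-43.0° − (-5.7°)| = 90° − 37.3° = 52.7°.

52.7°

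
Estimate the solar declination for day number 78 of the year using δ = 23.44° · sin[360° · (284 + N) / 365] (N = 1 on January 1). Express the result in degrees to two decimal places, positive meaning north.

360 × (284 + 78) / 365 = 357.041°; sin(357.041°) = -0.0516.
δ = 23.44 × -0.0516 = -1.210° ≈ -1.21°.

-1.21°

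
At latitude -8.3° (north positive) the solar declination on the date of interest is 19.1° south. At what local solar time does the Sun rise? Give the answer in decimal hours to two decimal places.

5.81 h

−tan φ tan δ = −(-0.1459)(-0.3463) = -0.0505; H_s = arccos(-0.0505) = 92.89°.
Sunrise is at 12 − H_s/15 = 12 − 6.193 = 5.807 h local solar time.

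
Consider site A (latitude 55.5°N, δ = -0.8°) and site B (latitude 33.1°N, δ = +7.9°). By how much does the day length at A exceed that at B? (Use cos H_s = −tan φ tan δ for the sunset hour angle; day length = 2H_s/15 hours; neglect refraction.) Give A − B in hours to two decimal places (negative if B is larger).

-0.85 h

A: H_s = arccos(−tan 55.5° · tan -0.8°) = 88.84°, so 2H_s/15 = 11.8453 h.
B: H_s = arccos(−tan 33.1° · tan 7.9°) = 95.19°, so 2H_s/15 = 12.6920 h.
A − B = 11.8453 − 12.6920 = -0.8467 h.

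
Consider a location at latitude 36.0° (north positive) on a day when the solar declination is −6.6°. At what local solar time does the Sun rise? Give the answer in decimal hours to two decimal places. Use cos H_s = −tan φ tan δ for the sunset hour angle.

The sunset hour angle satisfies cos H_s = −tan φ tan δ = 0.0841, giving H_s = 85.18°.
Sunrise is at 12 − H_s/15 = 12 − 5.679 = 6.321 h local solar time.

6.32 h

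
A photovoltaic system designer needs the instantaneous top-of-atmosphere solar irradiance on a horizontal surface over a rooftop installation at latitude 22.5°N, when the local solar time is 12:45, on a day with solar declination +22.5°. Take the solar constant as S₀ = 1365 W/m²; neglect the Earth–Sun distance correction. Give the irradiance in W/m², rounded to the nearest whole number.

1343 W/m²

Hour angle H = 15° × (12.75 − 12) = 11.25°.
cos θ_z = sin(22.5°) sin(22.5°) + cos(22.5°) cos(22.5°) cos(11.25°) = 0.1464 + 0.8372 = 0.9836.
Top-of-atmosphere irradiance = S₀ cos θ_z = 1365 × 0.9836 = 1342.61 W/m².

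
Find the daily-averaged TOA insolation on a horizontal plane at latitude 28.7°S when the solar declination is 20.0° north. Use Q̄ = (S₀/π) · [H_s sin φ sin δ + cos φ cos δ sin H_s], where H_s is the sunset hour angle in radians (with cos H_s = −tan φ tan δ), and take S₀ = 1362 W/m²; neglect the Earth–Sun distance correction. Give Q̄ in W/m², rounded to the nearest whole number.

253 W/m²

cos H_s = −tan(-28.7°) · tan(20.0°) = 0.1993, so H_s = arccos(0.1993) = 78.50°. In radians, H_s = 1.3701.
H_s sin φ sin δ = 1.3701 × -0.4802 × 0.3420 = -0.2250.
cos φ cos δ sin H_s = 0.8771 × 0.9397 × 0.9799 = 0.8076.
Q̄ = (1362/π) × (-0.2250 + 0.8076) = 433.54 × 0.5826 = 252.58 W/m².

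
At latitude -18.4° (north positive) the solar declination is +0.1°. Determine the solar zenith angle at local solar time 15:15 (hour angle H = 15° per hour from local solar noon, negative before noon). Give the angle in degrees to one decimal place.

Hour angle H = 15° × (15.25 − 12) = 48.75°.
cos θ_z = sin φ sin δ + cos φ cos δ cos H = (-0.3156)(0.0017) + (0.9489)(1.0000)(0.6593) = 0.6251.
θ_z = arccos(0.6251) = 51.31°.

51.3°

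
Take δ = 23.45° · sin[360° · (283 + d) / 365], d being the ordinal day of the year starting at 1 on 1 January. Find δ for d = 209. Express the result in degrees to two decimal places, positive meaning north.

+19.15°

360 × (283 + 209) / 365 = 485.260°; sin(485.260°) = 0.8165.
δ = 23.45 × 0.8165 = 19.147° ≈ +19.15°.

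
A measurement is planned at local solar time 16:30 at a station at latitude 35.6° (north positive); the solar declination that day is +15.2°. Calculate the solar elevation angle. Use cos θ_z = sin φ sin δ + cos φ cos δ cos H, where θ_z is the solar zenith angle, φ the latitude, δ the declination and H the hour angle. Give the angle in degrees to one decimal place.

Hour angle H = 15° × (16.5 − 12) = 67.50°.
With φ = 35.6°, δ = 15.2°, H = 67.50°: sin φ sin δ = 0.1526, cos φ cos δ cos H = 0.3003, so cos θ_z = 0.4529.
θ_z = arccos(0.4529) = 63.07°, so the elevation is 90° − 63.07° = 26.93°.

26.9°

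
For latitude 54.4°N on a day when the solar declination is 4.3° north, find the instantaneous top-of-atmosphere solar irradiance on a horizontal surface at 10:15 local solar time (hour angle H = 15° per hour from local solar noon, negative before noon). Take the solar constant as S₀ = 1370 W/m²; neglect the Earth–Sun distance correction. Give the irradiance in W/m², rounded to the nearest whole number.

797 W/m²

Hour angle H = 15° × (10.25 − 12) = -26.25°.
cos θ_z = sin(54.4°) sin(4.3°) + cos(54.4°) cos(4.3°) cos(-26.25°) = 0.0610 + 0.5206 = 0.5816.
Top-of-atmosphere irradiance = S₀ cos θ_z = 1370 × 0.5816 = 796.79 W/m².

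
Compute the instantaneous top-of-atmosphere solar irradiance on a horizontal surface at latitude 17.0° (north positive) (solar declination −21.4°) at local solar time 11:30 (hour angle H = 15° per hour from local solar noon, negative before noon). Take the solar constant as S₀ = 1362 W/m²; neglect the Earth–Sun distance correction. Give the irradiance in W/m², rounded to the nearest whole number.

1057 W/m²

Hour angle H = 15° × (11.5 − 12) = -7.50°.
cos θ_z = sin(17.0°) sin(-21.4°) + cos(17.0°) cos(-21.4°) cos(-7.50°) = -0.1067 + 0.8828 = 0.7761.
Top-of-atmosphere irradiance = S₀ cos θ_z = 1362 × 0.7761 = 1057.05 W/m².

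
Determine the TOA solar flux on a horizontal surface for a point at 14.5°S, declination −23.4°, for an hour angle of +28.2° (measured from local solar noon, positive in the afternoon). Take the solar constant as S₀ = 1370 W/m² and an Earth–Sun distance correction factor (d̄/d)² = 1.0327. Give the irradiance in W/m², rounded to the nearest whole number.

1249 W/m²

cos θ_z = sin(-14.5°) sin(-23.4°) + cos(-14.5°) cos(-23.4°) cos(28.20°) = 0.0994 + 0.7831 = 0.8825.
Top-of-atmosphere irradiance = S₀ (d̄/d)² cos θ_z = 1370 × 1.0327 × 0.8825 = 1248.56 W/m².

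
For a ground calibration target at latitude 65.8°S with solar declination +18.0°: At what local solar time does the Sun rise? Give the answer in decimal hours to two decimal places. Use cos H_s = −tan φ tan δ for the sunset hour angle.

9.09 h

The sunset hour angle satisfies cos H_s = −tan φ tan δ = 0.7230, giving H_s = 43.70°.
Sunrise is at 12 − H_s/15 = 12 − 2.913 = 9.087 h local solar time.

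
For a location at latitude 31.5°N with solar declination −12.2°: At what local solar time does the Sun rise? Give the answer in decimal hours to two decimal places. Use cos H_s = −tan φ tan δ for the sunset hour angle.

−tan φ tan δ = −(0.6128)(-0.2162) = 0.1325; H_s = arccos(0.1325) = 82.39°.
Sunrise is at 12 − H_s/15 = 12 − 5.493 = 6.507 h local solar time.

6.51 h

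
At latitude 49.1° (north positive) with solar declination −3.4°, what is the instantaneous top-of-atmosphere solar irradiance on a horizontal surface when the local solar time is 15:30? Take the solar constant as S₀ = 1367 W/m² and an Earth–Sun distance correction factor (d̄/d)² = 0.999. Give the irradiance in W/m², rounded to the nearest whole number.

Hour angle H = 15° × (15.5 − 12) = 52.50°.
cos θ_z = sin(49.1°) sin(-3.4°) + cos(49.1°) cos(-3.4°) cos(52.50°) = -0.0448 + 0.3979 = 0.3531.
Top-of-atmosphere irradiance = S₀ (d̄/d)² cos θ_z = 1367 × 0.999 × 0.3531 = 482.21 W/m².

482 W/m²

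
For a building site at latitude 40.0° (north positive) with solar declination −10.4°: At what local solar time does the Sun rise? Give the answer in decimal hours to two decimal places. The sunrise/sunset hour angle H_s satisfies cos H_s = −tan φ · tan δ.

6.59 h

cos H_s = −tan(40.0°) · tan(-10.4°) = 0.1540, so H_s = arccos(0.1540) = 81.14°.
Sunrise is at 12 − H_s/15 = 12 − 5.409 = 6.591 h local solar time.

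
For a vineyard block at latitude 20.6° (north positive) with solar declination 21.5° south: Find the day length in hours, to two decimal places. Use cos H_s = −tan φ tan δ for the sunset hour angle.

−tan φ tan δ = −(0.3759)(-0.3939) = 0.1481; H_s = arccos(0.1481) = 81.48°.
Day length = 2 H_s / 15° h⁻¹ = 162.96° / 15 = 10.864 h.

10.86 hours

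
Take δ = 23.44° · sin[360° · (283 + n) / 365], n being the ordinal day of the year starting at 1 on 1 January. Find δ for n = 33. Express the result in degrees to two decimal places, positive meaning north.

360 × (283 + 33) / 365 = 311.671°; sin(311.671°) = -0.7470.
δ = 23.44 × -0.7470 = -17.510° ≈ -17.51°.

-17.51°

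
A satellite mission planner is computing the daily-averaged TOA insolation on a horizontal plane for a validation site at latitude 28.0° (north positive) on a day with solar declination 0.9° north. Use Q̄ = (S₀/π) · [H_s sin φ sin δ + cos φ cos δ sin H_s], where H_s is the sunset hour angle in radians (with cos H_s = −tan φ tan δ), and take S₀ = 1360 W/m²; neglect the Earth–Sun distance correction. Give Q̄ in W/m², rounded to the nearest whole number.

387 W/m²

The sunset hour angle satisfies cos H_s = −tan φ tan δ = -0.0084, giving H_s = 90.48°. In radians, H_s = 1.5792.
H_s sin φ sin δ = 1.5792 × 0.4695 × 0.0157 = 0.0116.
cos φ cos δ sin H_s = 0.8829 × 0.9999 × 1.0000 = 0.8828.
Q̄ = (1360/π) × (0.0116 + 0.8828) = 432.90 × 0.8944 = 387.19 W/m².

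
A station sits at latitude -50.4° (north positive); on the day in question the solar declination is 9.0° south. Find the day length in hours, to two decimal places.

13.47 hours

cos H_s = −tan(-50.4°) · tan(-9.0°) = -0.1915, so H_s = arccos(-0.1915) = 101.04°.
Day length = 2 H_s / 15° h⁻¹ = 202.08° / 15 = 13.472 h.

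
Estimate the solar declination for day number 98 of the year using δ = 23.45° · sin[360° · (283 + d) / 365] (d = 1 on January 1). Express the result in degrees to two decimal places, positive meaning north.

360 × (283 + 98) / 365 = 375.781°; sin(375.781°) = 0.2720.
δ = 23.45 × 0.2720 = 6.378° ≈ +6.38°.

+6.38°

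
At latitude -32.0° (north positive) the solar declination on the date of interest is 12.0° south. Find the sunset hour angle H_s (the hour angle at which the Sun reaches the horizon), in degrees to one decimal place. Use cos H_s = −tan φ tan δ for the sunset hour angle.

97.6°

cos H_s = −tan(-32.0°) · tan(-12.0°) = -0.1328, so H_s = arccos(-0.1328) = 97.63°.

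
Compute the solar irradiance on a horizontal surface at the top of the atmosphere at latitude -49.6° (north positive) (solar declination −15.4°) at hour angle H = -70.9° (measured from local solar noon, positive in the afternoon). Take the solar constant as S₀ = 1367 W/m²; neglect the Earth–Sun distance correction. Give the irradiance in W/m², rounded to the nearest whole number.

556 W/m²

cos θ_z = sin(-49.6°) sin(-15.4°) + cos(-49.6°) cos(-15.4°) cos(-70.90°) = 0.2022 + 0.2045 = 0.4067.
Top-of-atmosphere irradiance = S₀ cos θ_z = 1367 × 0.4067 = 555.96 W/m².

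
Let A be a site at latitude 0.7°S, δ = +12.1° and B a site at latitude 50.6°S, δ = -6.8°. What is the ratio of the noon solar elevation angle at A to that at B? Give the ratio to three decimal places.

A: 90° − |-0.7 − (12.1)| = 77.20°.
B: 90° − |-50.6 − (-6.8)| = 46.20°.
Ratio A/B = 77.2000 / 46.2000 = 1.6710.

1.671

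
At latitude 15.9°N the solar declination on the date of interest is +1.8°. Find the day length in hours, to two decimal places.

12.07 hours

−tan φ tan δ = −(0.2849)(0.0314) = -0.0089; H_s = arccos(-0.0089) = 90.51°.
Day length = 2 H_s / 15° h⁻¹ = 181.02° / 15 = 12.068 h.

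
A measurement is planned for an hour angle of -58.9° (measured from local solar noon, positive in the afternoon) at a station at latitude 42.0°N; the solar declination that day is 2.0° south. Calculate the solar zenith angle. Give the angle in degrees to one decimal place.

With φ = 42.0°, δ = -2.0°, H = -58.90°: sin φ sin δ = -0.0234, cos φ cos δ cos H = 0.3836, so cos θ_z = 0.3602.
θ_z = arccos(0.3602) = 68.89°.

68.9°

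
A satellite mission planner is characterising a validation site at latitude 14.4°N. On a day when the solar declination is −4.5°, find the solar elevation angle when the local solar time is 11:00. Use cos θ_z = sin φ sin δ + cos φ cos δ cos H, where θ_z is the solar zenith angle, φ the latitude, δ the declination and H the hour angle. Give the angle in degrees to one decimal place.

65.9°

Hour angle H = 15° × (11 − 12) = -15.00°.
cos θ_z = sin φ sin δ + cos φ cos δ cos H = (0.2487)(-0.0785) + (0.9686)(0.9969)(0.9659) = 0.9131.
θ_z = arccos(0.9131) = 24.06°, so the elevation is 90° − 24.06° = 65.94°.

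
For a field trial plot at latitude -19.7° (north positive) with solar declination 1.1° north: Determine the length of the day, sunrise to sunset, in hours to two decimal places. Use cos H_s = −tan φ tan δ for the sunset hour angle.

11.95 hours

cos H_s = −tan(-19.7°) · tan(1.1°) = 0.0069, so H_s = arccos(0.0069) = 89.60°.
Day length = 2 H_s / 15° h⁻¹ = 179.20° / 15 = 11.947 h.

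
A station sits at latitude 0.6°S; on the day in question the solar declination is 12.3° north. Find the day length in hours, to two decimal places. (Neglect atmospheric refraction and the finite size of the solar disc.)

11.98 hours

−tan φ tan δ = −(-0.0105)(0.2180) = 0.0023; H_s = arccos(0.0023) = 89.87°.
Day length = 2 H_s / 15° h⁻¹ = 179.74° / 15 = 11.983 h.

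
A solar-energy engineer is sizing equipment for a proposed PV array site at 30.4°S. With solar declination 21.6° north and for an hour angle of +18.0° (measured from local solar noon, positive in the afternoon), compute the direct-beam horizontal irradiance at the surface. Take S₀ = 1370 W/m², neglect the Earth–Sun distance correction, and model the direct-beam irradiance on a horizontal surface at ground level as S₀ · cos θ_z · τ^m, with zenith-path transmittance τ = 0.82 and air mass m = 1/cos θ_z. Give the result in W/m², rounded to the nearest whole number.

560 W/m²

cos θ_z = sin φ sin δ + cos φ cos δ cos H = (-0.5060)(0.3681) + (0.8625)(0.9298)(0.9511) = 0.5765.
Air mass m = 1/cos θ_z = 1/0.5765 = 1.735; τ^m = 0.82^1.735 = 0.7087.
Surface direct beam = 1370 × 0.5765 × 0.7087 = 559.73 W/m².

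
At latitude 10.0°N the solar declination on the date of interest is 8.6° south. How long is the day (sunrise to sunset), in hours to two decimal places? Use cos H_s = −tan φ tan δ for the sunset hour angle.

11.80 hours

cos H_s = −tan(10.0°) · tan(-8.6°) = 0.0267, so H_s = arccos(0.0267) = 88.47°.
Day length = 2 H_s / 15° h⁻¹ = 176.94° / 15 = 11.796 h.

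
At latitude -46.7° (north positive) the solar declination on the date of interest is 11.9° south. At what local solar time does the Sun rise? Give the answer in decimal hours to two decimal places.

5.14 h

cos H_s = −tan(-46.7°) · tan(-11.9°) = -0.2236, so H_s = arccos(-0.2236) = 102.92°.
Sunrise is at 12 − H_s/15 = 12 − 6.861 = 5.139 h local solar time.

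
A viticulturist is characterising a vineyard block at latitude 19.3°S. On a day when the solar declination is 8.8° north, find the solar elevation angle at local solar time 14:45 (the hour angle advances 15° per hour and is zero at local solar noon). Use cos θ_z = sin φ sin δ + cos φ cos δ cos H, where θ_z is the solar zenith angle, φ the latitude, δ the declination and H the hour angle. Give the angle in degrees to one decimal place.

Hour angle H = 15° × (14.75 − 12) = 41.25°.
With φ = -19.3°, δ = 8.8°, H = 41.25°: sin φ sin δ = -0.0506, cos φ cos δ cos H = 0.7012, so cos θ_z = 0.6506.
θ_z = arccos(0.6506) = 49.41°, so the elevation is 90° − 49.41° = 40.59°.

40.6°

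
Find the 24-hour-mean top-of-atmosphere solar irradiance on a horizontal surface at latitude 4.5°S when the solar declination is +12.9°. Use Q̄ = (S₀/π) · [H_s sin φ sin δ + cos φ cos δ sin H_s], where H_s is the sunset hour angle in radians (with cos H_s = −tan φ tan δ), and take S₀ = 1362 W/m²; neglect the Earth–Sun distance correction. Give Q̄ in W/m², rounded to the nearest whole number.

409 W/m²

−tan φ tan δ = −(-0.0787)(0.2290) = 0.0180; H_s = arccos(0.0180) = 88.97°. In radians, H_s = 1.5528.
H_s sin φ sin δ = 1.5528 × -0.0785 × 0.2233 = -0.0272.
cos φ cos δ sin H_s = 0.9969 × 0.9748 × 0.9998 = 0.9716.
Q̄ = (1362/π) × (-0.0272 + 0.9716) = 433.54 × 0.9444 = 409.44 W/m².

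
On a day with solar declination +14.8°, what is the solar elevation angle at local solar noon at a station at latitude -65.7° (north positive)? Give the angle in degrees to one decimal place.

9.5°

At local solar noon the hour angle is zero, so the elevation is 90° − |φ − δ| = 90° − |-65.7° − (14.8°)| = 90° − 80.5° = 9.5°.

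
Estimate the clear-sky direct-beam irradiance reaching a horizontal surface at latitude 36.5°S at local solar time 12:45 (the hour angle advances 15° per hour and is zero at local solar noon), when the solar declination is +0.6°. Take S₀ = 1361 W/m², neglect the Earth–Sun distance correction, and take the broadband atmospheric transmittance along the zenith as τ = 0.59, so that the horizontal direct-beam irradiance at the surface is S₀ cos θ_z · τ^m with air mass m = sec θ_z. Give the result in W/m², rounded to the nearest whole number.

Hour angle H = 15° × (12.75 − 12) = 11.25°.
cos θ_z = sin φ sin δ + cos φ cos δ cos H = (-0.5948)(0.0105) + (0.8039)(0.9999)(0.9808) = 0.7821.
Air mass m = 1/cos θ_z = 1/0.7821 = 1.279; τ^m = 0.59^1.279 = 0.5092.
Surface direct beam = 1361 × 0.7821 × 0.5092 = 542.01 W/m².

542 W/m²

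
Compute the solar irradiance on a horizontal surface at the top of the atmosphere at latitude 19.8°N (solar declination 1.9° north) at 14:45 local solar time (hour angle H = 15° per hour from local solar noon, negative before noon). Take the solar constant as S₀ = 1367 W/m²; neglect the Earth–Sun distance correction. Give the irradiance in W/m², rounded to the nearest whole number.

982 W/m²

Hour angle H = 15° × (14.75 − 12) = 41.25°.
cos θ_z = sin φ sin δ + cos φ cos δ cos H = (0.3387)(0.0332) + (0.9409)(0.9995)(0.7518) = 0.7183.
Top-of-atmosphere irradiance = S₀ cos θ_z = 1367 × 0.7183 = 981.92 W/m².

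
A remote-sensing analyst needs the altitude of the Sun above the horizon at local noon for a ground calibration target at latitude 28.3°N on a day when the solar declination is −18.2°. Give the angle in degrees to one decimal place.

43.5°

At local solar noon the hour angle is zero, so the elevation is 90° − |φ − δ| = 90° − |28.3° − (-18.2°)| = 90° − 46.5° = 43.5°.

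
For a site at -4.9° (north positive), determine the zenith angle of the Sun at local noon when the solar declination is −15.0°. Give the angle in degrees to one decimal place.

10.1°

At local solar noon the hour angle is zero, so the zenith angle is |φ − δ| = |-4.9° − (-15.0°)| = 10.1°.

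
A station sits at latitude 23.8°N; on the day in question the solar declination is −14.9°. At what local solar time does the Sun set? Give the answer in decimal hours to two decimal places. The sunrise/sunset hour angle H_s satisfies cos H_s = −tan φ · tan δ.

cos H_s = −tan(23.8°) · tan(-14.9°) = 0.1174, so H_s = arccos(0.1174) = 83.26°.
Sunset is at 12 + H_s/15 = 12 + 5.551 = 17.551 h local solar time.

17.55 h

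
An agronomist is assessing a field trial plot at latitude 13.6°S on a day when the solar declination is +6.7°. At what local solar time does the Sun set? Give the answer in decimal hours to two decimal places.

17.89 h

cos H_s = −tan(-13.6°) · tan(6.7°) = 0.0284, so H_s = arccos(0.0284) = 88.37°.
Sunset is at 12 + H_s/15 = 12 + 5.891 = 17.891 h local solar time.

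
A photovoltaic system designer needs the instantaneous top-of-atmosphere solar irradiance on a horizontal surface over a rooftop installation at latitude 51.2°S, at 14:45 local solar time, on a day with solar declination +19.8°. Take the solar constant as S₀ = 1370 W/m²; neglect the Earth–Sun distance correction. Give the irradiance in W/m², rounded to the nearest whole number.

Hour angle H = 15° × (14.75 − 12) = 41.25°.
cos θ_z = sin(-51.2°) sin(19.8°) + cos(-51.2°) cos(19.8°) cos(41.25°) = -0.2640 + 0.4433 = 0.1793.
Top-of-atmosphere irradiance = S₀ cos θ_z = 1370 × 0.1793 = 245.64 W/m².

246 W/m²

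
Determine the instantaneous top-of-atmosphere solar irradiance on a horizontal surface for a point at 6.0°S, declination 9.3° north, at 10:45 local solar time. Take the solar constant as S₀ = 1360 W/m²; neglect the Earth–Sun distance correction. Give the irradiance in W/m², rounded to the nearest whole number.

Hour angle H = 15° × (10.75 − 12) = -18.75°.
cos θ_z = sin(-6.0°) sin(9.3°) + cos(-6.0°) cos(9.3°) cos(-18.75°) = -0.0169 + 0.9294 = 0.9125.
Top-of-atmosphere irradiance = S₀ cos θ_z = 1360 × 0.9125 = 1241.00 W/m².

1241 W/m²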